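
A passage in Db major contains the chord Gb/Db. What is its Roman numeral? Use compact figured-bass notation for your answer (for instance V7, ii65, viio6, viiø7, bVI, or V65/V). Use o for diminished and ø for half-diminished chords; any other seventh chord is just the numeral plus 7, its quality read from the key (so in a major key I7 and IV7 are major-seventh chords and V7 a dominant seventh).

Stacked in thirds the chord is Gb-Bb-Db: a major triad on Gb.
Gb is scale degree 4 in Db major, and a major triad on that degree is written IV.
With Db in the bass the chord is in second inversion, so the figured bass is 64.

IV64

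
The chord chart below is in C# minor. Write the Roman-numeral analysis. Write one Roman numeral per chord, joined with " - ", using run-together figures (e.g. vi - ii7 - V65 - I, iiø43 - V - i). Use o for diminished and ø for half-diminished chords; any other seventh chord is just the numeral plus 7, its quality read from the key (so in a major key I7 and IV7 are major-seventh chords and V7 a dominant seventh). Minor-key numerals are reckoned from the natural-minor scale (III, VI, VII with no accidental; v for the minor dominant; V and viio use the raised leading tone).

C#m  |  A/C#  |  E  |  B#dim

i - VI6 - III - viio

C#m has root C#, degree 1 in C# minor, so i.
A/C#: root A is the submediant; major triad there is VI6.
E: root E is the mediant; major triad there is III.
B#dim: diminished triad on B# = scale degree 7 → viio.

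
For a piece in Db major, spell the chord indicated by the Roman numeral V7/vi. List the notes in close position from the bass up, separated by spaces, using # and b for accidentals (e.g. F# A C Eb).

F A C Eb

V7/vi is a secondary dominant — the dominant seventh of vi. vi in Db major is Bb, so the applied chord's root is F, a perfect fifth above.
Building a dominant seventh chord on F gives F-A-C-Eb.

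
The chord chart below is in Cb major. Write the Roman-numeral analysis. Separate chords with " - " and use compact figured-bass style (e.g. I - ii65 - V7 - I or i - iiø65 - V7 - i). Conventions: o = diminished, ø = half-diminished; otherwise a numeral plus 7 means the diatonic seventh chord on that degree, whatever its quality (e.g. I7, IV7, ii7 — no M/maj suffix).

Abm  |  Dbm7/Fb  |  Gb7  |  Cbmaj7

vi - ii65 - V7 - I7

Abm: root Ab is the submediant; minor triad there is vi.
Dbm7/Fb has root Db, degree 2 in Cb major, so ii65.
Gb7 has root Gb, degree 5 in Cb major, so V7.
Cbmaj7: major seventh chord on Cb = scale degree 1 → I7.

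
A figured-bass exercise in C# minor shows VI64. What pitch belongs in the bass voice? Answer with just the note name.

VI in C# minor has root A; the chord is A-C#-E.
The figure 64 means second inversion — the fifth is in the bass.

E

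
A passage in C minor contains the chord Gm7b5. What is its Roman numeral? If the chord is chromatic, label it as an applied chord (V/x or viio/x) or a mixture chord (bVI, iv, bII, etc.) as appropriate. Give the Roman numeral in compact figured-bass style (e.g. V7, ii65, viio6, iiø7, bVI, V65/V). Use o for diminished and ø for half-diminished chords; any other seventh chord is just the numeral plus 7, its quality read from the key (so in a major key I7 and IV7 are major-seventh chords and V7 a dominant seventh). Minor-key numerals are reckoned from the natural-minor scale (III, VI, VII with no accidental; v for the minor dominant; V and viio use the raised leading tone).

viiø7/VI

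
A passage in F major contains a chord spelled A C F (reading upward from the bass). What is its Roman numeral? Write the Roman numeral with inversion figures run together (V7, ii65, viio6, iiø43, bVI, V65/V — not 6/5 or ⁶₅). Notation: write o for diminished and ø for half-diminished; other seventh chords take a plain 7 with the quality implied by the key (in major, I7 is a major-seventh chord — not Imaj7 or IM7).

The pitches F-A-C form a major triad rooted on F.
In F major, F is the tonic; the diatonic major triad there is I.
With A in the bass the chord is in first inversion, so the figured bass is 6.

I6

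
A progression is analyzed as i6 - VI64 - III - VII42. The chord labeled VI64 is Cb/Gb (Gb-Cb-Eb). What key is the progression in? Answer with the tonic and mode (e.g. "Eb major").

The chord Cb/Gb is a major triad rooted on Cb; its label is VI64.
Counting down 5 scale steps from Cb places the tonic on Eb; a major triad on degree 6 is diatonic only in minor.

Eb minor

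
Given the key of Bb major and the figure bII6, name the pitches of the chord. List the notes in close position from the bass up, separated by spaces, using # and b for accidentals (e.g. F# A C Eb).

Eb Gb Cb

Scale degree 2 in Bb major is C; lowering it a half step gives Cb. bII6 is the Neapolitan sixth — a major triad on the lowered second degree, here in its customary first inversion.
So the chord is Cb-Eb-Gb.
With the 6 figure the chord is in first inversion; from the bass Eb upward in close position it reads Eb-Gb-Cb.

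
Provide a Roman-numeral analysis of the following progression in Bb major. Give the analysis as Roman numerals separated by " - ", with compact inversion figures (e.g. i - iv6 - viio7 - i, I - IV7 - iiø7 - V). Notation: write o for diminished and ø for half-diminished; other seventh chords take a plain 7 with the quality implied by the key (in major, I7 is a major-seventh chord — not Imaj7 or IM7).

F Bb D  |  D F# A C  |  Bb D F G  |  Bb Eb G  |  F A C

F-Bb-D: root Bb is the tonic; major triad there is I64.
D-F#-A-C is the secondary dominant of vi (dominant seventh chord on D): V7/vi.
Bb-D-F-G has root G, degree 6 in Bb major, so vi65.
Bb-Eb-G: major triad on Eb = scale degree 4 → IV64.
F-A-C: major triad on F = scale degree 5 → V.

I64 - V7/vi - vi65 - IV64 - V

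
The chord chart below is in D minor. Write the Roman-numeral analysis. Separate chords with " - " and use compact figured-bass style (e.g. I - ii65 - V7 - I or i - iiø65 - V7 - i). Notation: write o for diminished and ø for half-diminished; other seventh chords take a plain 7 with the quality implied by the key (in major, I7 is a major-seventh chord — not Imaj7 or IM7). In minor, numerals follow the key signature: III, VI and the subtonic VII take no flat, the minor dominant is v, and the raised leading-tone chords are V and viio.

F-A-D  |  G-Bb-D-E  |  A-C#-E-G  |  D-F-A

F-A-D has root D, degree 1 in D minor, so i6.
G-Bb-D-E: half-diminished seventh chord on E = scale degree 2 → iiø65.
A-C#-E-G: dominant seventh chord on A = scale degree 5 → V7.
D-F-A: root D is the tonic; minor triad there is i.

i6 - iiø65 - V7 - i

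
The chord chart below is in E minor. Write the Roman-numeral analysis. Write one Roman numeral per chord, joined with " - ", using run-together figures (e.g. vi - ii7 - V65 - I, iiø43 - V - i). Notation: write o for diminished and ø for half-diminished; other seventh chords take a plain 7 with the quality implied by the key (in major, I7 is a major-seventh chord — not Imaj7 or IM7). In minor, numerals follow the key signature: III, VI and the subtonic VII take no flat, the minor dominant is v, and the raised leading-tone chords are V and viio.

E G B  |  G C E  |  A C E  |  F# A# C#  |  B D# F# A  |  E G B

i - VI64 - iv - V/V - V7 - i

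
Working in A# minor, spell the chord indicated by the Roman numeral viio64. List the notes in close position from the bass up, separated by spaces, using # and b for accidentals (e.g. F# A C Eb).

D# G## B#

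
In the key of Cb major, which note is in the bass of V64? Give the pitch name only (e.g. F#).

Db

V in Cb major has root Gb; the chord is Gb-Bb-Db.
The figure 64 means second inversion — the fifth is in the bass.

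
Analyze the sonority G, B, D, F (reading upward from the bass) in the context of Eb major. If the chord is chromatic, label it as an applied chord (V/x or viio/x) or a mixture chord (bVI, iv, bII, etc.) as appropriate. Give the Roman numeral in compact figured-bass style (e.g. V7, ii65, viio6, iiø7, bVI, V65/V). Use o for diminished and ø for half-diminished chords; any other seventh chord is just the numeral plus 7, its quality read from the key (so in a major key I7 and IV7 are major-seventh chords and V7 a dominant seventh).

Stacked in thirds the chord is G-B-D-F: a dominant seventh chord on G.
G is not a diatonic chord root with this quality in Eb major, but it lies a perfect fifth above C (vi), so the chord functions as an applied dominant of vi.

V7/vi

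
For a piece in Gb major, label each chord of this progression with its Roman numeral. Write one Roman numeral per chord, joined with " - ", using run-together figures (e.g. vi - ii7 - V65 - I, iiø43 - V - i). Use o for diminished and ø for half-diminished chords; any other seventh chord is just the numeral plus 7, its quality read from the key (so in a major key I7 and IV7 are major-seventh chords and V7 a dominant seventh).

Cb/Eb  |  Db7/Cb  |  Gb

IV6 - V42 - I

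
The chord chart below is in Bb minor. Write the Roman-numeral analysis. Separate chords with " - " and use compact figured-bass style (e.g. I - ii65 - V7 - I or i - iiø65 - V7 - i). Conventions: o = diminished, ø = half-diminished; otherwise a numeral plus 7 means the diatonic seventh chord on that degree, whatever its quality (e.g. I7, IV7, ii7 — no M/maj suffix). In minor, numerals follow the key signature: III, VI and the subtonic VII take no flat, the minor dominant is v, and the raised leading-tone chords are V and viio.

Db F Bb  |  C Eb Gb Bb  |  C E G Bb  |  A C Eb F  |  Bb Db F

i6 - iiø7 - V7/V - V65 - i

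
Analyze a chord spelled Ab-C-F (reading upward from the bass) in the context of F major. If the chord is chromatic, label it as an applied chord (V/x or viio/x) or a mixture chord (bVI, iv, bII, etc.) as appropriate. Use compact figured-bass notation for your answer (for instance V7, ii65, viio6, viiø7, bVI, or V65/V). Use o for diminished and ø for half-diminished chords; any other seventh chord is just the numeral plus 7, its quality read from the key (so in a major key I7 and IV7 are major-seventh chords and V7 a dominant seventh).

i6

The pitches F-Ab-C form a minor triad rooted on F.
F is the first degree of F major. This is the minor tonic, borrowed from the parallel minor.
With Ab in the bass the chord is in first inversion, so the figured bass is 6.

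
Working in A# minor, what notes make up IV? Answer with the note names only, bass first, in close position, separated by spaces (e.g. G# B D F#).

D# F## A#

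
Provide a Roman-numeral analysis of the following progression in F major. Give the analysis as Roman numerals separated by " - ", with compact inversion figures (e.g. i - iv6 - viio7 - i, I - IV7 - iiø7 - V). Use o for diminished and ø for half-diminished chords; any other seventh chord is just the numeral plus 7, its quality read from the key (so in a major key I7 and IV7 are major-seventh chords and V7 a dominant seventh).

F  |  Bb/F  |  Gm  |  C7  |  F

F has root F, degree 1 in F major, so I.
Bb/F: major triad on Bb = scale degree 4 → IV64.
Gm: minor triad on G = scale degree 2 → ii.
C7: dominant seventh chord on C = scale degree 5 → V7.
F has root F, degree 1 in F major, so I.

I - IV64 - ii - V7 - I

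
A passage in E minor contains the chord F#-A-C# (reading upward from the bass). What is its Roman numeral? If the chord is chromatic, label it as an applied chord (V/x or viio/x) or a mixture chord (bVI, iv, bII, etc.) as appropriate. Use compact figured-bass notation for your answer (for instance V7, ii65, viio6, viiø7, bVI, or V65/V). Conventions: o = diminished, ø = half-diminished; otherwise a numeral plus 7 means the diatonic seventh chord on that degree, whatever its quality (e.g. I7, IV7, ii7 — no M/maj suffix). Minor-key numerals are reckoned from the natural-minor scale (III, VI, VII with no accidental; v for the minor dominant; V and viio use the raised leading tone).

The pitches F#-A-C# form a minor triad rooted on F#.
F# is the second degree of E minor. This is the minor supertonic, borrowed from the parallel major (the Dorian ii).

ii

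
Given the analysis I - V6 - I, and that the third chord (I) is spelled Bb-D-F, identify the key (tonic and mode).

Bb major

The chord Bb is a major triad rooted on Bb; its label is I.
If Bb is scale degree 1 and the mode makes that degree carry a major triad, the tonic is Bb and the mode is major.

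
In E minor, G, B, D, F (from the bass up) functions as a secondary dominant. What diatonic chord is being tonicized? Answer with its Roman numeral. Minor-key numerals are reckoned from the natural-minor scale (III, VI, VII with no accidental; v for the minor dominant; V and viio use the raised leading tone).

VI

The chord is a dominant seventh chord on G.
A dominant resolves down a perfect fifth: G → C. In E minor, C is scale degree 6, i.e. VI.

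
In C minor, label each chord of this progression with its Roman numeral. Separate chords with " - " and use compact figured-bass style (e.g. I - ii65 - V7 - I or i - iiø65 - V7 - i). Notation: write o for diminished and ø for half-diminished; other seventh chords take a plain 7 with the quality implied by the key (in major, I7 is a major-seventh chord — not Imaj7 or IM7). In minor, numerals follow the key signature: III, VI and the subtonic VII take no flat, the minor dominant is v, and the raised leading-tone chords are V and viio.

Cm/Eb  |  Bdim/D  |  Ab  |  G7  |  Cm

i6 - viio6 - VI - V7 - i

Cm/Eb: root C is the tonic; minor triad there is i6.
Bdim/D has root B, degree 7 in C minor, so viio6.
Ab: root Ab is the submediant; major triad there is VI.
G7: dominant seventh chord on G = scale degree 5 → V7.
Cm: minor triad on C = scale degree 1 → i.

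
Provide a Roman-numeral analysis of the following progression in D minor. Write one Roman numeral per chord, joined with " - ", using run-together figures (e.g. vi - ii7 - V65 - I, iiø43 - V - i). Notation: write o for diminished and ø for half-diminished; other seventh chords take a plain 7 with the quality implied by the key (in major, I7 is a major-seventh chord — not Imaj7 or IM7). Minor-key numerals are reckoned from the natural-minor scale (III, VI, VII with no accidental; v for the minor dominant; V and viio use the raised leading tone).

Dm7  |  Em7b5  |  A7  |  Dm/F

i7 - iiø7 - V7 - i6

Dm7 has root D, degree 1 in D minor, so i7.
Em7b5: half-diminished seventh chord on E = scale degree 2 → iiø7.
A7: root A is the dominant; dominant seventh chord there is V7.
Dm/F has root D, degree 1 in D minor, so i6.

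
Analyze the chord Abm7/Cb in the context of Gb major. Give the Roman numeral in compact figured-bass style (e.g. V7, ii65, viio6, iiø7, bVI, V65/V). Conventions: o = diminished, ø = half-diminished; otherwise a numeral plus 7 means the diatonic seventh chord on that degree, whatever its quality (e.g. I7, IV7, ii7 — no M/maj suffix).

ii65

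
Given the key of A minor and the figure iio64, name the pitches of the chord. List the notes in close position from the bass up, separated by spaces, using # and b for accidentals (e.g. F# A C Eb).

In A minor, scale degree 2 is B, and the diatonic chord built there is a diminished triad.
That chord is spelled B-D-F.
The figured bass 64 indicates second inversion, placing the fifth (F) in the bass: F-B-D.

F B D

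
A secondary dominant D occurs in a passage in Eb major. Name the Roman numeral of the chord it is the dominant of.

iii

The chord is a major triad on D.
A dominant resolves down a perfect fifth: D → G. In Eb major, G is scale degree 3, i.e. iii.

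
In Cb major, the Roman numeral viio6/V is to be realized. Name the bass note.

Ab

The applied chord viio6/V is rooted on F: F-Ab-Cb.
The figure 6 means first inversion — the third is in the bass.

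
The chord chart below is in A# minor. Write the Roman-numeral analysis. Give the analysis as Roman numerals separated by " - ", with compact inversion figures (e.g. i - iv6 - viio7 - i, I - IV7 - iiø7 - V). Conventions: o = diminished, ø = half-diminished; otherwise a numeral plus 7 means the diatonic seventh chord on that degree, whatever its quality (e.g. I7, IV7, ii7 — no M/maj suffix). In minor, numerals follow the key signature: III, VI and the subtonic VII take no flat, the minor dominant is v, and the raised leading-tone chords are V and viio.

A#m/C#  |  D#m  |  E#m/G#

i6 - iv - v6

A#m/C# has root A#, degree 1 in A# minor, so i6.
D#m: root D# is the subdominant; minor triad there is iv.
E#m/G#: minor triad on E# = scale degree 5 → v6.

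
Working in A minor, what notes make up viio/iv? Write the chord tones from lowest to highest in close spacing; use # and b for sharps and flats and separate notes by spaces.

viio/iv is a secondary leading-tone chord. The target iv is D in A minor; the applied chord is rooted a semitone below, on C#.
Building a diminished triad on C# gives C#-E-G.

C# E G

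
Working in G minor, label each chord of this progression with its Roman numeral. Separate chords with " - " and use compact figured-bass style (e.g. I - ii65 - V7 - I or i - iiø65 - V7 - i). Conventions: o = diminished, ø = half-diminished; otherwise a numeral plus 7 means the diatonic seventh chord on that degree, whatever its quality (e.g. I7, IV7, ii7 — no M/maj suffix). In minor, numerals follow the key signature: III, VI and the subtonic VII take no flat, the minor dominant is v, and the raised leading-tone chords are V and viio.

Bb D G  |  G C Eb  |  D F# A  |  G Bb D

i6 - iv64 - V - i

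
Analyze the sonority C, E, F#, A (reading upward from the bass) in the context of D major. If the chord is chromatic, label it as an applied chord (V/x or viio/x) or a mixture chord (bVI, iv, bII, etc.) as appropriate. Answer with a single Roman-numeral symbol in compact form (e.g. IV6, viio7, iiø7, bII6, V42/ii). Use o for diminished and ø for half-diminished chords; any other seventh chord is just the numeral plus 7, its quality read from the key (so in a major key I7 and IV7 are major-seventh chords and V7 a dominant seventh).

The pitches F#-A-C-E form a half-diminished seventh chord rooted on F#.
F# sits a half step below G (IV in D major); a diminished chord there is the applied leading-tone chord of IV.
With C in the bass the chord is in second inversion, so the figured bass is 43.

viiø43/IV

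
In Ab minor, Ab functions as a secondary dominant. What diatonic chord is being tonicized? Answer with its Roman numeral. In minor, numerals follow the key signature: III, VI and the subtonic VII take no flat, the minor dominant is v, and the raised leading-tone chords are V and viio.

The chord is a major triad on Ab.
A dominant resolves down a perfect fifth: Ab → Db. In Ab minor, Db is scale degree 4, i.e. iv.

iv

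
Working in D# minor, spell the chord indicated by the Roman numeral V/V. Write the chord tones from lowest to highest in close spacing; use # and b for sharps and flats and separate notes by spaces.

V/V is a secondary dominant — the dominant triad of V. V in D# minor is A#, so the applied chord's root is E#, a perfect fifth above.
Building a major triad on E# gives E#-G##-B#.

E# G## B#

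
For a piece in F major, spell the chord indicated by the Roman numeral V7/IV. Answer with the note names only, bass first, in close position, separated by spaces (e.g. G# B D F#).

V7/IV is a secondary dominant — the dominant seventh of IV. IV in F major is Bb, so the applied chord's root is F, a perfect fifth above.
Building a dominant seventh chord on F gives F-A-C-Eb.

F A C Eb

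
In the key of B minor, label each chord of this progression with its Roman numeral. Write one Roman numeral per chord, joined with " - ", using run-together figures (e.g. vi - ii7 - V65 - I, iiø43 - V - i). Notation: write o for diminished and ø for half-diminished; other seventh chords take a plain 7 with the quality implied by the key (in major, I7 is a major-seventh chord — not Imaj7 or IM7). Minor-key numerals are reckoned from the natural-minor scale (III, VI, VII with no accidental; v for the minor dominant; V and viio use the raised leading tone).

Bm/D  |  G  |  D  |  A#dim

i6 - VI - III - viio

Bm/D has root B, degree 1 in B minor, so i6.
G has root G, degree 6 in B minor, so VI.
D has root D, degree 3 in B minor, so III.
A#dim has root A#, degree 7 in B minor, so viio.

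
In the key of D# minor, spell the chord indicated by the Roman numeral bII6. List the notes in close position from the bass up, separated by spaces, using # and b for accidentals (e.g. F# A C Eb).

Scale degree 2 in D# minor is E#; lowering it a half step gives E. bII6 is the Neapolitan sixth — a major triad on the lowered second degree, here in its customary first inversion.
So the chord is E-G#-B.
With the 6 figure the chord is in first inversion; from the bass G# upward in close position it reads G#-B-E.

G# B E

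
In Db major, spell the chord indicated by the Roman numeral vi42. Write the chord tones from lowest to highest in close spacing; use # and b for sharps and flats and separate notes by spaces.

Ab Bb Db F

In Db major, the submediant is Bb, and the diatonic chord built there is a minor seventh chord.
That chord is spelled Bb-Db-F-Ab.
The figured bass 42 indicates third inversion, placing the seventh (Ab) in the bass: Ab-Bb-Db-F.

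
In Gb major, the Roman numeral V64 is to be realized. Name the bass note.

V in Gb major has root Db; the chord is Db-F-Ab.
The figure 64 means second inversion — the fifth is in the bass.

Ab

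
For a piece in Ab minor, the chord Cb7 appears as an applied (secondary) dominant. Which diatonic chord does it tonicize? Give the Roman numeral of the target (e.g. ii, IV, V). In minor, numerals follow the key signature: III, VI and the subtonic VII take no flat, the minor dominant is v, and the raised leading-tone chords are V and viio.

VI

The chord is a dominant seventh chord on Cb.
A dominant resolves down a perfect fifth: Cb → Fb. In Ab minor, Fb is scale degree 6, i.e. VI.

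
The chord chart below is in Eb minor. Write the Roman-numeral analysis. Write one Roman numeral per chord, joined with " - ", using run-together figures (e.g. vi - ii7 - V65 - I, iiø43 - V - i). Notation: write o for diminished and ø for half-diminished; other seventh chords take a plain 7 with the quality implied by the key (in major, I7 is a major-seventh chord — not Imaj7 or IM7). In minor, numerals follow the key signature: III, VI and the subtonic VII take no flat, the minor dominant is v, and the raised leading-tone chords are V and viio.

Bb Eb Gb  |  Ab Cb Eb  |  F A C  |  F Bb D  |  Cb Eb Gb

Bb-Eb-Gb has root Eb, degree 1 in Eb minor, so i64.
Ab-Cb-Eb has root Ab, degree 4 in Eb minor, so iv.
F-A-C: a major triad on F, the applied dominant of V → V/V.
F-Bb-D has root Bb, degree 5 in Eb minor, so V64.
Cb-Eb-Gb: major triad on Cb = scale degree 6 → VI.

i64 - iv - V/V - V64 - VI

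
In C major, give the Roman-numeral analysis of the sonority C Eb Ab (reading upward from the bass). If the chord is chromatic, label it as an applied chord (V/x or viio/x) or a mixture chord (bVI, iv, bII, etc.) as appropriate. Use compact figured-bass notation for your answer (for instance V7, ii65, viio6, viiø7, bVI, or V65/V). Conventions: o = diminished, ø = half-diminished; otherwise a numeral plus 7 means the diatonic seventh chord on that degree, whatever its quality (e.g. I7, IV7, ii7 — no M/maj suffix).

bVI6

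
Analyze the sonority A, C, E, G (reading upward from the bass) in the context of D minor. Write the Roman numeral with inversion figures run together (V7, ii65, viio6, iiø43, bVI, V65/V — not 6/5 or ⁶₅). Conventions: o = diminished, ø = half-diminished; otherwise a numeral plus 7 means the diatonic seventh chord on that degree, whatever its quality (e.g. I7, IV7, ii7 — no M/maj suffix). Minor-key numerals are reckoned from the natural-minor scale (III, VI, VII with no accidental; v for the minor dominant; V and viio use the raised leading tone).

The pitches A-C-E-G form a minor seventh chord rooted on A.
A is scale degree 5 in D minor, and a minor seventh chord on that degree is written v7.

v7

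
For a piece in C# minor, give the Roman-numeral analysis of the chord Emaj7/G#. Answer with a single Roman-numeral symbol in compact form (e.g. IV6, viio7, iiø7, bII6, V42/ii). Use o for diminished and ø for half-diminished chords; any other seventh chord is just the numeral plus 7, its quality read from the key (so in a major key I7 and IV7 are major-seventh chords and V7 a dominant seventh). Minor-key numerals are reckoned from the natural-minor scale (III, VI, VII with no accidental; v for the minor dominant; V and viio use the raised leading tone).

III65

Stacked in thirds the chord is E-G#-B-D#: a major seventh chord on E.
In C# minor, E is the mediant; the diatonic major seventh chord there is III7.
With G# in the bass the chord is in first inversion, so the figured bass is 65.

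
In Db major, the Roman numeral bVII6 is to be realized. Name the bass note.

bVII in Db major has root Cb; the chord is Cb-Eb-Gb.
The figure 6 means first inversion — the third is in the bass.

Eb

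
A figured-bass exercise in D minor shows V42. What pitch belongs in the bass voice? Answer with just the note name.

G

V in D minor has root A; the chord is A-C#-E-G.
The figure 42 means third inversion — the seventh is in the bass.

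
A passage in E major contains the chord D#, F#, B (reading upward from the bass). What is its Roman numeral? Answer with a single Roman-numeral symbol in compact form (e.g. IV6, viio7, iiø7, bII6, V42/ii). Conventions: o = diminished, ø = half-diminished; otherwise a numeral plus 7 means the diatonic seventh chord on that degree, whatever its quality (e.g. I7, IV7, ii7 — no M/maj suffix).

Stacked in thirds the chord is B-D#-F#: a major triad on B.
In E major, B is the dominant; the diatonic major triad there is V.
With D# in the bass the chord is in first inversion, so the figured bass is 6.

V6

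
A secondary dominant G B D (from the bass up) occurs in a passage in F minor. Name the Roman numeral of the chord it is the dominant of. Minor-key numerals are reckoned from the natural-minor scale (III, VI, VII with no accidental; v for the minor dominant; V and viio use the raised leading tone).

V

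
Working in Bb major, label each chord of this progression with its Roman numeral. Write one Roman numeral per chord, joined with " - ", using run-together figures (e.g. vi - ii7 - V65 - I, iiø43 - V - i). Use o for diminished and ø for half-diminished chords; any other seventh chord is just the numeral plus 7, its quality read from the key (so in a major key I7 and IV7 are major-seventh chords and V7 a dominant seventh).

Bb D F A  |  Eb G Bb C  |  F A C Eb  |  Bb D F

I7 - ii65 - V7 - I

Bb-D-F-A: major seventh chord on Bb = scale degree 1 → I7.
Eb-G-Bb-C: root C is the supertonic; minor seventh chord there is ii65.
F-A-C-Eb has root F, degree 5 in Bb major, so V7.
Bb-D-F: major triad on Bb = scale degree 1 → I.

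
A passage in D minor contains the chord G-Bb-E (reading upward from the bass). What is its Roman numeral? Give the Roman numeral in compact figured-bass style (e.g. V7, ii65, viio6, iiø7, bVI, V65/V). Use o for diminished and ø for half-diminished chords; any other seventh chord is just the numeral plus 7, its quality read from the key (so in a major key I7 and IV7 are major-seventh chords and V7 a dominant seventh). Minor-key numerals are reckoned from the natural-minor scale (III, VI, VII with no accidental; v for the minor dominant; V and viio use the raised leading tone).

iio6

Stacked in thirds the chord is E-G-Bb: a diminished triad on E.
E is scale degree 2 in D minor, and a diminished triad on that degree is written iio.
With G in the bass the chord is in first inversion, so the figured bass is 6.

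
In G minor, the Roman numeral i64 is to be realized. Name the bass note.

D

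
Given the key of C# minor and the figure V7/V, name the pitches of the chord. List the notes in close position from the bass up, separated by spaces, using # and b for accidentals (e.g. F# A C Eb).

D# F## A# C#

The slash means an applied dominant: we want the dominant of V. In C# minor, V is G# major, and its dominant is built on D#.
Building a dominant seventh chord on D# gives D#-F##-A#-C#.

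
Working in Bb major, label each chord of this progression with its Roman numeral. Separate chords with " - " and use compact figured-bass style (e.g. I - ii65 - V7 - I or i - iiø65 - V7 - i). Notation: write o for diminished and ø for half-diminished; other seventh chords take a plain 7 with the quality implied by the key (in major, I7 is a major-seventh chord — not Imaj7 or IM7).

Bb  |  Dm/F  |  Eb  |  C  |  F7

Bb: major triad on Bb = scale degree 1 → I.
Dm/F has root D, degree 3 in Bb major, so iii6.
Eb has root Eb, degree 4 in Bb major, so IV.
C is the secondary dominant of V (major triad on C): V/V.
F7: dominant seventh chord on F = scale degree 5 → V7.

I - iii6 - IV - V/V - V7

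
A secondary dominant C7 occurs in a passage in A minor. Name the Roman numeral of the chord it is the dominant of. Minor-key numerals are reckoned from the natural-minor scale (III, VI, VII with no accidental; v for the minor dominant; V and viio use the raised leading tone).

VI

The chord is a dominant seventh chord on C.
A dominant resolves down a perfect fifth: C → F. In A minor, F is scale degree 6, i.e. VI.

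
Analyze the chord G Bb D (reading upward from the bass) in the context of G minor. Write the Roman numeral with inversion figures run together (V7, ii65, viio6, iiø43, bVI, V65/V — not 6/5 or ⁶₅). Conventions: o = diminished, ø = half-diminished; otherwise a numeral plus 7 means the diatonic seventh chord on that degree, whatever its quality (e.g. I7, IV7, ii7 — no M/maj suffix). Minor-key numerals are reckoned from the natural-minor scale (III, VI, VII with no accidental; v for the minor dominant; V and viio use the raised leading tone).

Stacked in thirds the chord is G-Bb-D: a minor triad on G.
G is scale degree 1 in G minor, and a minor triad on that degree is written i.

i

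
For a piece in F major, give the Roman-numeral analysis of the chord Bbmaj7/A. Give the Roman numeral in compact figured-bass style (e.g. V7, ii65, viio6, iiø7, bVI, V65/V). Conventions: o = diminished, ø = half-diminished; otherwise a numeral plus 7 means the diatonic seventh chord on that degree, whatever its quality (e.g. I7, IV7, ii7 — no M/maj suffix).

Stacked in thirds the chord is Bb-D-F-A: a major seventh chord on Bb.
Bb is scale degree 4 in F major, and a major seventh chord on that degree is written IV7.
With A in the bass the chord is in third inversion, so the figured bass is 42.

IV42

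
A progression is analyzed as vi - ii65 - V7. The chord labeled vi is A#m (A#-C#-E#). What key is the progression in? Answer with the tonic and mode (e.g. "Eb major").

C# major

The anchor chord is a minor triad on A#, labeled vi.
If A# is scale degree 6 and the mode makes that degree carry a minor triad, the tonic is C# and the mode is major.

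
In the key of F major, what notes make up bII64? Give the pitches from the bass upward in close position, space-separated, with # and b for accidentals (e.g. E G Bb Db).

Scale degree 2 in F major is G; lowering it a half step gives Gb. bII64 is the Neapolitan chord — a major triad on the lowered second degree.
So the chord is Gb-Bb-Db, a major triad.
With the 64 figure the chord is in second inversion; from the bass Db upward in close position it reads Db-Gb-Bb.

Db Gb Bb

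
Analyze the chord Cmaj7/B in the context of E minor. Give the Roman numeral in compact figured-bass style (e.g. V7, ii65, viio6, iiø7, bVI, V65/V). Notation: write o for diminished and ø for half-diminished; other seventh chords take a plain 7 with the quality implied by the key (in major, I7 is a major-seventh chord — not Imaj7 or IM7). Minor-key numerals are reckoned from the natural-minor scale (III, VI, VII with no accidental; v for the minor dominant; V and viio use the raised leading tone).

Stacked in thirds the chord is C-E-G-B: a major seventh chord on C.
In E minor, C is the submediant; the diatonic major seventh chord there is VI7.
With B in the bass the chord is in third inversion, so the figured bass is 42.

VI42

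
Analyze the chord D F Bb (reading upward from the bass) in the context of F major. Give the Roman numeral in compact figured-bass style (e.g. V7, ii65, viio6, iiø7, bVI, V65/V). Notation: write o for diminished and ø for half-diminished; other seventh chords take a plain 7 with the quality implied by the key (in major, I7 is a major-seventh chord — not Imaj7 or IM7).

The pitches Bb-D-F form a major triad rooted on Bb.
In F major, Bb is the subdominant; the diatonic major triad there is IV.
With D in the bass the chord is in first inversion, so the figured bass is 6.

IV6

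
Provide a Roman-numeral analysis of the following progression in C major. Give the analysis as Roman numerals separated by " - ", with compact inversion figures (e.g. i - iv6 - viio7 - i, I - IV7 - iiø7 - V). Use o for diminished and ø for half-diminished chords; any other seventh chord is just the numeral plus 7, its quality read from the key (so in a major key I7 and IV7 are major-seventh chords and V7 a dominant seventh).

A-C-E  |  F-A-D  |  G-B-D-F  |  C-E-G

A-C-E has root A, degree 6 in C major, so vi.
F-A-D: minor triad on D = scale degree 2 → ii6.
G-B-D-F: root G is the dominant; dominant seventh chord there is V7.
C-E-G has root C, degree 1 in C major, so I.

vi - ii6 - V7 - I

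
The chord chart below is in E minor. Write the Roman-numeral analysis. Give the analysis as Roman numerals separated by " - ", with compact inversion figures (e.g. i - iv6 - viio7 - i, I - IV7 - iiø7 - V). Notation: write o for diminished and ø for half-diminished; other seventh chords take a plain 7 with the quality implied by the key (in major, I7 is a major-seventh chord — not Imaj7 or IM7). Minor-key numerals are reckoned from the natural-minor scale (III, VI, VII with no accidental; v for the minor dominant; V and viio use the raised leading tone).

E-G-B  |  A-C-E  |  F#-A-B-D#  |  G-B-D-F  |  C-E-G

i - iv - V43 - V7/VI - VI

E-G-B: minor triad on E = scale degree 1 → i.
A-C-E: root A is the subdominant; minor triad there is iv.
F#-A-B-D#: root B is the dominant; dominant seventh chord there is V43.
G-B-D-F: chromatic; G is V of VI, so V7/VI.
C-E-G: root C is the submediant; major triad there is VI.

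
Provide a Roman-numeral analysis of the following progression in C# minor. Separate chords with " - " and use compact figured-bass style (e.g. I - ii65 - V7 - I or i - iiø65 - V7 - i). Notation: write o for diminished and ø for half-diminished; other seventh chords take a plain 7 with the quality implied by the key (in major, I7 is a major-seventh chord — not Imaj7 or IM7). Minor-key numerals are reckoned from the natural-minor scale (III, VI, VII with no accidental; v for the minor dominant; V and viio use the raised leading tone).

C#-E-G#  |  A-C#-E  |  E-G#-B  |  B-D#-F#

i - VI - III - VII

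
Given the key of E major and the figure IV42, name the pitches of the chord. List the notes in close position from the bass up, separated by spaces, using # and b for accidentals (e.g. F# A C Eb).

The numeral's case and figure indicate a major seventh chord. In E major its root, scale degree 4, is A.
Stacking thirds from A gives A-C#-E-G#.
The figured bass 42 indicates third inversion, placing the seventh (G#) in the bass: G#-A-C#-E.

G# A C# E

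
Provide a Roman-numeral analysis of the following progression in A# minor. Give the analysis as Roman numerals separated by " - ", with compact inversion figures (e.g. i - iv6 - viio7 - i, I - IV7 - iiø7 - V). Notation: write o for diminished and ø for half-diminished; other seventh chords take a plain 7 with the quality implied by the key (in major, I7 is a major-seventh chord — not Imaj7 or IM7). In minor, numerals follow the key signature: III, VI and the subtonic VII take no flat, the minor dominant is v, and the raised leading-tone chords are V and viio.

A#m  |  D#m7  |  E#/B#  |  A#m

A#m: root A# is the tonic; minor triad there is i.
D#m7: minor seventh chord on D# = scale degree 4 → iv7.
E#/B#: root E# is the dominant; major triad there is V64.
A#m: minor triad on A# = scale degree 1 → i.

i - iv7 - V64 - i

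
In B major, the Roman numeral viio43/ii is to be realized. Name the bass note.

F#

The applied chord viio43/ii is rooted on B#: B#-D#-F#-A.
The figure 43 means second inversion — the fifth is in the bass.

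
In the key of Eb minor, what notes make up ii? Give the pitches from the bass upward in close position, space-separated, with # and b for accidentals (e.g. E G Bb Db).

F Ab C

Scale degree 2 in Eb minor is F; here the chord built on it is altered to a minor triad. ii is the minor supertonic, borrowed from the parallel major (the Dorian ii).
So the chord is F-Ab-C.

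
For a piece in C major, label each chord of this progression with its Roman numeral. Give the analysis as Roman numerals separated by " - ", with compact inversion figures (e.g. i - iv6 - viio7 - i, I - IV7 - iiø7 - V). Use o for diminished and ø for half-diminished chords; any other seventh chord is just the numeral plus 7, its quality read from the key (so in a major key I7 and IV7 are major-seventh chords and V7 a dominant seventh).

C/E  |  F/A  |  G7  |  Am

C/E has root C, degree 1 in C major, so I6.
F/A: major triad on F = scale degree 4 → IV6.
G7 has root G, degree 5 in C major, so V7.
Am: minor triad on A = scale degree 6 → vi.

I6 - IV6 - V7 - vi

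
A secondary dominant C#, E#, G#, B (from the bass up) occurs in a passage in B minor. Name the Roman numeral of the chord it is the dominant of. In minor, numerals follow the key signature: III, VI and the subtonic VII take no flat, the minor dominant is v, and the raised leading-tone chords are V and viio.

The chord is a dominant seventh chord on C#.
A dominant resolves down a perfect fifth: C# → F#. In B minor, F# is scale degree 5, i.e. V.

V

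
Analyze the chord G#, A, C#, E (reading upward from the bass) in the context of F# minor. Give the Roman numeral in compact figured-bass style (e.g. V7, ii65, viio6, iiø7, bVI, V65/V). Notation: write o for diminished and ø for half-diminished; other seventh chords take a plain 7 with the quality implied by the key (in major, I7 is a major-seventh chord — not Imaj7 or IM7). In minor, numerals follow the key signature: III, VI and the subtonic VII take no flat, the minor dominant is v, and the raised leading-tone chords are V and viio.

III42

Stacked in thirds the chord is A-C#-E-G#: a major seventh chord on A.
A is scale degree 3 in F# minor, and a major seventh chord on that degree is written III7.
With G# in the bass the chord is in third inversion, so the figured bass is 42.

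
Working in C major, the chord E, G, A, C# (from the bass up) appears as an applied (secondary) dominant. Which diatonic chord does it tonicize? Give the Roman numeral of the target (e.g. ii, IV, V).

ii

The chord is a dominant seventh chord on A.
A dominant resolves down a perfect fifth: A → D. In C major, D is scale degree 2, i.e. ii.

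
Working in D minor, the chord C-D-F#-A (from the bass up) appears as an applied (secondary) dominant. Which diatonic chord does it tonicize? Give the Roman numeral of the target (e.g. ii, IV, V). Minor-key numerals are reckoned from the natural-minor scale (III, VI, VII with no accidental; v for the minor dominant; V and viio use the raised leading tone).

iv

The chord is a dominant seventh chord on D.
A dominant resolves down a perfect fifth: D → G. In D minor, G is scale degree 4, i.e. iv.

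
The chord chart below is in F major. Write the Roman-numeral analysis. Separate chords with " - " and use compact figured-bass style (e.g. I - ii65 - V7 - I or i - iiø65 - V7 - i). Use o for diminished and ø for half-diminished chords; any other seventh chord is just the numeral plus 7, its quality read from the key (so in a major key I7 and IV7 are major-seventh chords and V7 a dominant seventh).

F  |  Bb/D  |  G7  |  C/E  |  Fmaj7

F: root F is the tonic; major triad there is I.
Bb/D: root Bb is the subdominant; major triad there is IV6.
G7: a dominant seventh chord on G, the applied dominant of V → V7/V.
C/E: root C is the dominant; major triad there is V6.
Fmaj7 has root F, degree 1 in F major, so I7.

I - IV6 - V7/V - V6 - I7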